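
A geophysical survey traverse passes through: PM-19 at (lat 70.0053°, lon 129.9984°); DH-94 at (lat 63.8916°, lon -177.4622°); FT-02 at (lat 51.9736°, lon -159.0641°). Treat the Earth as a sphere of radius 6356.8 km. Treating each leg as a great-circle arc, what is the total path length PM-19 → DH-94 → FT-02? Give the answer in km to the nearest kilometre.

PM-19→DH-94: c = 0.361524 rad, d = 2298.14 km
DH-94→FT-02: c = 0.266921 rad, d = 1696.76 km
Total = 2298.14 + 1696.76 = 3994.90 km

3995 km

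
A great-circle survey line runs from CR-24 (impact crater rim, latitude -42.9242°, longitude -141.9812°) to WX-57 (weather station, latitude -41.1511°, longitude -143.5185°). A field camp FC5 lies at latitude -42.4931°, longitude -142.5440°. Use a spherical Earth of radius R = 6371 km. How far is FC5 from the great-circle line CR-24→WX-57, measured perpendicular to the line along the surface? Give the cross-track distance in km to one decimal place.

12.3 km

δ₁₃ = central angle CR-24→FC5 = 0.010426 rad  (haversine)
θ₁₃ = bearing CR-24→FC5 = 315.999°,  θ₁₂ = bearing CR-24→WX-57 = 326.704°
dₓₜ = R·arcsin(sin δ₁₃ · sin(θ₁₃ − θ₁₂)) = 6371·arcsin(0.01043·sin(-10.705°)) = -12.338 km
|dₓₜ| = 12.338 km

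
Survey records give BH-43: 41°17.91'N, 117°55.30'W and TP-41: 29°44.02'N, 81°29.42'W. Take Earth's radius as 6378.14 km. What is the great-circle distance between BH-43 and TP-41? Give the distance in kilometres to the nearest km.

3512 km

BH-43: φ = +41.29850°, λ = -117.92167°
TP-41: φ = +29.73367°, λ = -81.49033°
Δφ = -11.5648°,  Δλ = 36.4313°
a = sin²(Δφ/2) + cos φ₁ cos φ₂ sin²(Δλ/2) = 0.073897
c = 2·arcsin(√a) = 0.550610 rad = 31.5476°
d = R·c = 6378.14 × 0.550610 = 3511.9 km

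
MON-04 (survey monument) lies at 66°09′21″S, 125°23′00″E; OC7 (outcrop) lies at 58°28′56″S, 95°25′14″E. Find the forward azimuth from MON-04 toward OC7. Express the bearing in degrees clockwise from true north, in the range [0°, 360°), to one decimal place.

MON-04: φ = -66.15583°, λ = +125.38333°
OC7: φ = -58.48222°, λ = +95.42056°
Δλ = -29.9628°
y = sin Δλ · cos φ₂ = -0.261087
x = cos φ₁ sin φ₂ − sin φ₁ cos φ₂ cos Δλ = 0.069626
θ = atan2(y, x) = -75.0681° → 284.9319° (mod 360°)

284.9°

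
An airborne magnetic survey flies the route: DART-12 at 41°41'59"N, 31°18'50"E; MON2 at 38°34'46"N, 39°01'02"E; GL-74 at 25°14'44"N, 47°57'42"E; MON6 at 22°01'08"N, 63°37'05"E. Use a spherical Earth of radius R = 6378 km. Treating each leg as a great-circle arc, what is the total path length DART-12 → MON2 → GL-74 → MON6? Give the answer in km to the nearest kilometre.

4083 km

DART-12: φ = +41.69972°, λ = +31.31389°
MON2: φ = +38.57944°, λ = +39.01722°
GL-74: φ = +25.24556°, λ = +47.96167°
MON6: φ = +22.01889°, λ = +63.61806°
DART-12→MON2: c = 0.116255 rad, d = 741.48 km
MON2→GL-74: c = 0.267464 rad, d = 1705.88 km
GL-74→MON6: c = 0.256422 rad, d = 1635.46 km
Total = 741.48 + 1705.88 + 1635.46 = 4082.82 km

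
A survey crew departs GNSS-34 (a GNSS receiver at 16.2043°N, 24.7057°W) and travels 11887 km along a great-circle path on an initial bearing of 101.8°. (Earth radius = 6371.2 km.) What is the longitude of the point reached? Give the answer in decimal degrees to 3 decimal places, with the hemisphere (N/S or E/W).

δ = d/R = 11887/6371.2 = 1.865740 rad
φ₂ = arcsin(sin φ₁ cos δ + cos φ₁ sin δ cos θ)
   = arcsin(0.27906·-0.29069 + 0.96027·0.95682·-0.20450) = -15.60548°
λ₂ = λ₁ + atan2(sin θ sin δ cos φ₁, cos δ − sin φ₁ sin φ₂) = 78.77561°

78.776°E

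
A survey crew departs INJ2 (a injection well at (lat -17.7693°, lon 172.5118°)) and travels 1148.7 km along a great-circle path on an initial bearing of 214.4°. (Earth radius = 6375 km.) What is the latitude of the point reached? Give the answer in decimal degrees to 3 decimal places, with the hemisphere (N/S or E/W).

26.172°S

δ = d/R = 1148.7/6375 = 0.180188 rad
φ₂ = arcsin(sin φ₁ cos δ + cos φ₁ sin δ cos θ)
   = arcsin(-0.30519·0.98381 + 0.95229·0.17921·-0.82511) = -26.17167°
λ₂ = λ₁ + atan2(sin θ sin δ cos φ₁, cos δ − sin φ₁ sin φ₂) = 166.03408°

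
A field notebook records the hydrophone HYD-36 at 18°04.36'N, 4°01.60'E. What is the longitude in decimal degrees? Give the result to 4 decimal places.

4.0267°E

4° + 1.60′/60 = 4 + 0.02667 = 4.0267°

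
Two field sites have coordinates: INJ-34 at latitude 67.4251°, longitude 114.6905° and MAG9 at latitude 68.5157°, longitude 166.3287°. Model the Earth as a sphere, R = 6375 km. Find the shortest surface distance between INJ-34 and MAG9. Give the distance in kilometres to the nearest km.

2095 km

Δφ = 1.0906°,  Δλ = 51.6382°
a = sin²(Δφ/2) + cos φ₁ cos φ₂ sin²(Δλ/2) = 0.026760
c = 2·arcsin(√a) = 0.328649 rad = 18.8302°
d = R·c = 6375 × 0.328649 = 2095.1 km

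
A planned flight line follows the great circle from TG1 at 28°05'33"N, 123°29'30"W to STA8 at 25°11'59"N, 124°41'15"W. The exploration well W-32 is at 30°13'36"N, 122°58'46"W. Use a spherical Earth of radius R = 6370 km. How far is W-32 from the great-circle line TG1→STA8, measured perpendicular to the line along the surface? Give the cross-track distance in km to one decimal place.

37.2 km

TG1: φ = +28.09250°, λ = -123.49167°
STA8: φ = +25.19972°, λ = -124.68750°
W-32: φ = +30.22667°, λ = -122.97944°
δ₁₃ = central angle TG1→W-32 = 0.038057 rad  (haversine)
θ₁₃ = bearing TG1→W-32 = 11.713°,  θ₁₂ = bearing TG1→STA8 = 200.549°
dₓₜ = R·arcsin(sin δ₁₃ · sin(θ₁₃ − θ₁₂)) = 6370·arcsin(0.03805·sin(-188.836°)) = 37.229 km
|dₓₜ| = 37.229 km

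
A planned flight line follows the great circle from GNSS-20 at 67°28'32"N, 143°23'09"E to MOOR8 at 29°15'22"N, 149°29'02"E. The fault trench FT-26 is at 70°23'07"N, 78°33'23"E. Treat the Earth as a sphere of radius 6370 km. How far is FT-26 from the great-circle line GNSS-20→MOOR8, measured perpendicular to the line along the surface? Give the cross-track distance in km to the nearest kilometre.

GNSS-20: φ = +67.47556°, λ = +143.38583°
MOOR8: φ = +29.25611°, λ = +149.48389°
FT-26: φ = +70.38528°, λ = +78.55639°
δ₁₃ = central angle GNSS-20→FT-26 = 0.390266 rad  (haversine)
θ₁₃ = bearing GNSS-20→FT-26 = 307.003°,  θ₁₂ = bearing GNSS-20→MOOR8 = 171.418°
dₓₜ = R·arcsin(sin δ₁₃ · sin(θ₁₃ − θ₁₂)) = 6370·arcsin(0.38043·sin(135.585°)) = 1716.710 km
|dₓₜ| = 1716.710 km

1717 km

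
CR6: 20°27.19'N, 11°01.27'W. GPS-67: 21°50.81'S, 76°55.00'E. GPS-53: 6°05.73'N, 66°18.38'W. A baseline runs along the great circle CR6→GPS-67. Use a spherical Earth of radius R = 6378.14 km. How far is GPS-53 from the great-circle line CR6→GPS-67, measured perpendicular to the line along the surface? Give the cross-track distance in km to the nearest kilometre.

2539 km

CR6: φ = +20.45317°, λ = -11.02117°
GPS-67: φ = -21.84683°, λ = +76.91667°
GPS-53: φ = +6.09550°, λ = -66.30633°
δ₁₃ = central angle CR6→GPS-53 = 0.967112 rad  (haversine)
θ₁₃ = bearing CR6→GPS-53 = 263.136°,  θ₁₂ = bearing CR6→GPS-67 = 111.230°
dₓₜ = R·arcsin(sin δ₁₃ · sin(θ₁₃ − θ₁₂)) = 6378.14·arcsin(0.82325·sin(151.906°)) = 2539.217 km
|dₓₜ| = 2539.217 km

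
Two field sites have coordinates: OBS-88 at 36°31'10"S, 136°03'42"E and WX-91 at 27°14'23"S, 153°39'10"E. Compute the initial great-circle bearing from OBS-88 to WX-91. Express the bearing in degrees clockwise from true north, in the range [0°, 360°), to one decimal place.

63.1°

OBS-88: φ = -36.51944°, λ = +136.06167°
WX-91: φ = -27.23972°, λ = +153.65278°
Δλ = 17.5911°
y = sin Δλ · cos φ₂ = 0.268705
x = cos φ₁ sin φ₂ − sin φ₁ cos φ₂ cos Δλ = 0.136513
θ = atan2(y, x) = 63.0677° → 63.0677° (mod 360°)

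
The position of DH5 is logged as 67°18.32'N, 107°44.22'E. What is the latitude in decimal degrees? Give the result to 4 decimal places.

67° + 18.32′/60 = 67 + 0.30533 = 67.3053°

67.3053°N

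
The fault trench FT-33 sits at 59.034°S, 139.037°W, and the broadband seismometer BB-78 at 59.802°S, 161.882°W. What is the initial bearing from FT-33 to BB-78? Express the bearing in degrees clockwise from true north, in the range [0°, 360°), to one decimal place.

256.4°

Δλ = -22.8450°
y = sin Δλ · cos φ₂ = -0.195280
x = cos φ₁ sin φ₂ − sin φ₁ cos φ₂ cos Δλ = -0.047236
θ = atan2(y, x) = -103.5978° → 256.4022° (mod 360°)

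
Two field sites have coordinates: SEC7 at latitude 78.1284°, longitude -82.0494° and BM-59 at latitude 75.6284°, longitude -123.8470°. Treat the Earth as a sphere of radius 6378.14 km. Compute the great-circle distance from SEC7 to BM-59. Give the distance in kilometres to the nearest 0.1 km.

Δφ = -2.5000°,  Δλ = -41.7976°
a = sin²(Δφ/2) + cos φ₁ cos φ₂ sin²(Δλ/2) = 0.006973
c = 2·arcsin(√a) = 0.167208 rad = 9.5803°
d = R·c = 6378.14 × 0.167208 = 1066.5 km

1066.5 km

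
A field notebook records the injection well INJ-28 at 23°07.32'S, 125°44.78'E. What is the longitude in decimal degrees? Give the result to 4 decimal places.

125.7463°E

125° + 44.78′/60 = 125 + 0.74633 = 125.7463°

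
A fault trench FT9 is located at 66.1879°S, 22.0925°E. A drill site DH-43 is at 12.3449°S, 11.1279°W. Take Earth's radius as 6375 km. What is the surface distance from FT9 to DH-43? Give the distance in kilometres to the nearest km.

6486 km

Δφ = 53.8430°,  Δλ = -33.2204°
a = sin²(Δφ/2) + cos φ₁ cos φ₂ sin²(Δλ/2) = 0.237229
c = 2·arcsin(√a) = 1.017444 rad = 58.2952°
d = R·c = 6375 × 1.017444 = 6486.2 km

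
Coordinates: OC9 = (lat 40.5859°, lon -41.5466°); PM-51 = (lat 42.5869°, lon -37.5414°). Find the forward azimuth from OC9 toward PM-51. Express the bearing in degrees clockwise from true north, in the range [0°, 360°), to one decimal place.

54.9°

Δλ = 4.0052°
y = sin Δλ · cos φ₂ = 0.051425
x = cos φ₁ sin φ₂ − sin φ₁ cos φ₂ cos Δλ = 0.036087
θ = atan2(y, x) = 54.9413° → 54.9413° (mod 360°)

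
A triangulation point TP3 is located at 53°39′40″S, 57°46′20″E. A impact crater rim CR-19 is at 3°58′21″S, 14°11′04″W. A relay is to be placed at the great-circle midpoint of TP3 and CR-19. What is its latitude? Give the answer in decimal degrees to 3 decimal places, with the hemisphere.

33.762°S

TP3: φ = -53.66111°, λ = +57.77222°
CR-19: φ = -3.97250°, λ = -14.18444°
Bx = cos φ₂ cos Δλ = 0.308992,  By = cos φ₂ sin Δλ = -0.948538
φₘ = atan2(sin φ₁ + sin φ₂, √((cos φ₁ + Bx)² + By²)) = -33.76220°
λₘ = λ₁ + atan2(By, cos φ₁ + Bx) = 11.31742°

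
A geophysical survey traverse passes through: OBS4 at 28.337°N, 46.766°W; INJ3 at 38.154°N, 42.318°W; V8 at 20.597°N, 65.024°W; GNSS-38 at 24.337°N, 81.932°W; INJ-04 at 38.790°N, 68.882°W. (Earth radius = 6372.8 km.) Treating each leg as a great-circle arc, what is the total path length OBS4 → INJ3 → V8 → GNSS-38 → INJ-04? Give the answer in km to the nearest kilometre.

OBS4→INJ3: c = 0.183162 rad, d = 1167.25 km
INJ3→V8: c = 0.459287 rad, d = 2926.94 km
V8→GNSS-38: c = 0.280193 rad, d = 1785.61 km
GNSS-38→INJ-04: c = 0.317525 rad, d = 2023.52 km
Total = 1167.25 + 2926.94 + 1785.61 + 2023.52 = 7903.33 km

7903 km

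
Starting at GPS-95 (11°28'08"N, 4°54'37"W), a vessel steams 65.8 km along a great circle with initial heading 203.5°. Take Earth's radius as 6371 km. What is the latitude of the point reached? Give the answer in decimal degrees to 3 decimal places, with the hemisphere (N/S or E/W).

GPS-95: φ = +11.46889°, λ = -4.91028°
δ = d/R = 65.8/6371 = 0.010328 rad
φ₂ = arcsin(sin φ₁ cos δ + cos φ₁ sin δ cos θ)
   = arcsin(0.19884·0.99995 + 0.98003·0.01033·-0.91706) = 10.92612°
λ₂ = λ₁ + atan2(sin θ sin δ cos φ₁, cos δ − sin φ₁ sin φ₂) = -5.15059°

10.926°N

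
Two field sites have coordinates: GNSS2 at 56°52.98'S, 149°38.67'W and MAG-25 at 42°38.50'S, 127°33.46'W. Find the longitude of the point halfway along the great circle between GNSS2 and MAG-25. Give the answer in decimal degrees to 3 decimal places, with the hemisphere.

136.951°W

GNSS2: φ = -56.88300°, λ = -149.64450°
MAG-25: φ = -42.64167°, λ = -127.55767°
Bx = cos φ₂ cos Δλ = 0.681622,  By = cos φ₂ sin Δλ = 0.276596
φₘ = atan2(sin φ₁ + sin φ₂, √((cos φ₁ + Bx)² + By²)) = -50.27789°
λₘ = λ₁ + atan2(By, cos φ₁ + Bx) = -136.95071°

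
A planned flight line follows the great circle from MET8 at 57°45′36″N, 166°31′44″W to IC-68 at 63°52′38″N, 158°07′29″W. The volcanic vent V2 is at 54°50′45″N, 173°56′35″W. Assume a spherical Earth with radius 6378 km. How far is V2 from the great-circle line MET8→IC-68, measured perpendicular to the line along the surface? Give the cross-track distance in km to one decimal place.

259.6 km

MET8: φ = +57.76000°, λ = -166.52889°
IC-68: φ = +63.87722°, λ = -158.12472°
V2: φ = +54.84583°, λ = -173.94306°
δ₁₃ = central angle MET8→V2 = 0.087906 rad  (haversine)
θ₁₃ = bearing MET8→V2 = 237.811°,  θ₁₂ = bearing MET8→IC-68 = 30.201°
dₓₜ = R·arcsin(sin δ₁₃ · sin(θ₁₃ − θ₁₂)) = 6378·arcsin(0.08779·sin(207.610°)) = -259.579 km
|dₓₜ| = 259.579 km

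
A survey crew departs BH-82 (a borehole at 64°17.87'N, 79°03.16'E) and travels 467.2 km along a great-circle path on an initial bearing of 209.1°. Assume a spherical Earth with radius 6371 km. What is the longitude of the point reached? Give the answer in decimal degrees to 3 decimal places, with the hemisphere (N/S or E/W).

BH-82: φ = +64.29783°, λ = +79.05267°
δ = d/R = 467.2/6371 = 0.073332 rad
φ₂ = arcsin(sin φ₁ cos δ + cos φ₁ sin δ cos θ)
   = arcsin(0.90106·0.99731 + 0.43369·0.07327·-0.87377) = 60.56044°
λ₂ = λ₁ + atan2(sin θ sin δ cos φ₁, cos δ − sin φ₁ sin φ₂) = 74.89531°

74.895°E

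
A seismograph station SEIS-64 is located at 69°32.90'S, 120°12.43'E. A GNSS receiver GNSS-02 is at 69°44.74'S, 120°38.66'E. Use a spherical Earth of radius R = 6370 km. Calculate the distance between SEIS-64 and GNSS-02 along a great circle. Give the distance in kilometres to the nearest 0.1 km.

27.7 km

SEIS-64: φ = -69.54833°, λ = +120.20717°
GNSS-02: φ = -69.74567°, λ = +120.64433°
Δφ = -0.1973°,  Δλ = 0.4372°
a = sin²(Δφ/2) + cos φ₁ cos φ₂ sin²(Δλ/2) = 0.000005
c = 2·arcsin(√a) = 0.004348 rad = 0.2491°
d = R·c = 6370 × 0.004348 = 27.7 km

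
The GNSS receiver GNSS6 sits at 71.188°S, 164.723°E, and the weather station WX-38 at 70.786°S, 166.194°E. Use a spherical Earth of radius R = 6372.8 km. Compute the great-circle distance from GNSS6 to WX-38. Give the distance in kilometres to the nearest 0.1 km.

69.6 km

Δφ = 0.4020°,  Δλ = 1.4710°
a = sin²(Δφ/2) + cos φ₁ cos φ₂ sin²(Δλ/2) = 0.000030
c = 2·arcsin(√a) = 0.010917 rad = 0.6255°
d = R·c = 6372.8 × 0.010917 = 69.6 km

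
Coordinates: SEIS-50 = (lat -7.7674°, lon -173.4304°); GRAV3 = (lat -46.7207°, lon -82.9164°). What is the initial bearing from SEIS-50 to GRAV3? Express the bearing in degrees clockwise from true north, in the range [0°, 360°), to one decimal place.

136.5°

Δλ = 90.5140°
y = sin Δλ · cos φ₂ = 0.685528
x = cos φ₁ sin φ₂ − sin φ₁ cos φ₂ cos Δλ = -0.722172
θ = atan2(y, x) = 136.4911° → 136.4911° (mod 360°)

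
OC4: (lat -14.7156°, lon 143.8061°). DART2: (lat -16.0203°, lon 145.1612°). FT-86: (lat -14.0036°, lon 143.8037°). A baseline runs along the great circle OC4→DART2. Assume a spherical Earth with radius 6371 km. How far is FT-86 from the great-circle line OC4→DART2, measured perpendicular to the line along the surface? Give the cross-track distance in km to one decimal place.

55.7 km

δ₁₃ = central angle OC4→FT-86 = 0.012427 rad  (haversine)
θ₁₃ = bearing OC4→FT-86 = 359.813°,  θ₁₂ = bearing OC4→DART2 = 135.135°
dₓₜ = R·arcsin(sin δ₁₃ · sin(θ₁₃ − θ₁₂)) = 6371·arcsin(0.01243·sin(224.678°)) = -55.666 km
|dₓₜ| = 55.666 km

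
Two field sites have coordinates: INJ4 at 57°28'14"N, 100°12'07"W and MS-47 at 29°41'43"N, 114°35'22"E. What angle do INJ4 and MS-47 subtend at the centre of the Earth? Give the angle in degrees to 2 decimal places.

88.05°

INJ4: φ = +57.47056°, λ = -100.20194°
MS-47: φ = +29.69528°, λ = +114.58944°
Δφ = -27.7753°,  Δλ = -145.2086°
a = sin²(Δφ/2) + cos φ₁ cos φ₂ sin²(Δλ/2) = 0.482971
c = 2·arcsin(√a) = 1.536732 rad = 88.0482°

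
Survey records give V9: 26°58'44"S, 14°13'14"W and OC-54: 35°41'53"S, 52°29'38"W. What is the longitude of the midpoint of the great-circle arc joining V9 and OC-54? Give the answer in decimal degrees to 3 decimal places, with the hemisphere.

V9: φ = -26.97889°, λ = -14.22056°
OC-54: φ = -35.69806°, λ = -52.49389°
Bx = cos φ₂ cos Δλ = 0.637554,  By = cos φ₂ sin Δλ = -0.503028
φₘ = atan2(sin φ₁ + sin φ₂, √((cos φ₁ + Bx)² + By²)) = -32.80033°
λₘ = λ₁ + atan2(By, cos φ₁ + Bx) = -32.43435°

32.434°W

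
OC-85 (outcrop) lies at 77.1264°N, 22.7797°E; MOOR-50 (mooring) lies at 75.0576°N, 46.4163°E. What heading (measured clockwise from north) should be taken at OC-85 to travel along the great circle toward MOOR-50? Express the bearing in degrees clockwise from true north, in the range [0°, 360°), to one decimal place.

Δλ = 23.6366°
y = sin Δλ · cos φ₂ = 0.103380
x = cos φ₁ sin φ₂ − sin φ₁ cos φ₂ cos Δλ = -0.015012
θ = atan2(y, x) = 98.2620° → 98.2620° (mod 360°)

98.3°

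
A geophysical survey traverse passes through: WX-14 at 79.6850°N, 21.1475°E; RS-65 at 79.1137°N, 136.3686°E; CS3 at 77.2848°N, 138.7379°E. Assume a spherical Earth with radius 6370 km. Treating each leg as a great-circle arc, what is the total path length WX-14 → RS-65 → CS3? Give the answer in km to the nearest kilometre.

WX-14→RS-65: c = 0.311995 rad, d = 1987.41 km
RS-65→CS3: c = 0.033015 rad, d = 210.31 km
Total = 1987.41 + 210.31 = 2197.72 km

2198 km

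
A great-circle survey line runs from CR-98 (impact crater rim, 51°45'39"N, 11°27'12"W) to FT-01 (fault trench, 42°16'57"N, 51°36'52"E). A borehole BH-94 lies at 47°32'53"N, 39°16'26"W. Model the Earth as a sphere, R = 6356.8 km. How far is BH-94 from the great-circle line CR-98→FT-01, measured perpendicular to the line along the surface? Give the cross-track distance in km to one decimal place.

CR-98: φ = +51.76083°, λ = -11.45333°
FT-01: φ = +42.28250°, λ = +51.61444°
BH-94: φ = +47.54806°, λ = -39.27389°
δ₁₃ = central angle CR-98→BH-94 = 0.320717 rad  (haversine)
θ₁₃ = bearing CR-98→BH-94 = 267.785°,  θ₁₂ = bearing CR-98→FT-01 = 76.922°
dₓₜ = R·arcsin(sin δ₁₃ · sin(θ₁₃ − θ₁₂)) = 6356.8·arcsin(0.31525·sin(190.863°)) = -377.883 km
|dₓₜ| = 377.883 km

377.9 km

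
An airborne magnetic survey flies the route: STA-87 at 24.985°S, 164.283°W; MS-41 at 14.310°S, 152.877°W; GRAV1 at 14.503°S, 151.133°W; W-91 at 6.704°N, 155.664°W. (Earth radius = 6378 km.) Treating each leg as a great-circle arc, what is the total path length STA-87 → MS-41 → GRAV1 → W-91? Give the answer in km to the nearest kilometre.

STA-87→MS-41: c = 0.264023 rad, d = 1683.94 km
MS-41→GRAV1: c = 0.029673 rad, d = 189.26 km
GRAV1→W-91: c = 0.378352 rad, d = 2413.13 km
Total = 1683.94 + 189.26 + 2413.13 = 4286.33 km

4286 km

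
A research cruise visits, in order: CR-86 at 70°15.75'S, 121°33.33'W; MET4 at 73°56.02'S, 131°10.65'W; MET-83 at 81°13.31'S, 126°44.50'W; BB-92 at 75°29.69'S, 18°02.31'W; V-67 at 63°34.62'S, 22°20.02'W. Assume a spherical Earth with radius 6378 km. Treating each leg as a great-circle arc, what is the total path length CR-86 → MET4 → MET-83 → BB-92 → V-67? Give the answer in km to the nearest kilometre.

CR-86: φ = -70.26250°, λ = -121.55550°
MET4: φ = -73.93367°, λ = -131.17750°
MET-83: φ = -81.22183°, λ = -126.74167°
BB-92: φ = -75.49483°, λ = -18.03850°
V-67: φ = -63.57700°, λ = -22.33367°
CR-86→MET4: c = 0.082082 rad, d = 523.52 km
MET4→MET-83: c = 0.128196 rad, d = 817.63 km
MET-83→BB-92: c = 0.334642 rad, d = 2134.34 km
BB-92→V-67: c = 0.209516 rad, d = 1336.29 km
Total = 523.52 + 817.63 + 2134.34 + 1336.29 = 4811.79 km

4812 km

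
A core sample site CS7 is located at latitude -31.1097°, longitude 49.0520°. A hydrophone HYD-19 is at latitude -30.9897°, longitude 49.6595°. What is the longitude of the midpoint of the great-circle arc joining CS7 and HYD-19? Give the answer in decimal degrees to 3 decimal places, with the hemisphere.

Bx = cos φ₂ cos Δλ = 0.857212,  By = cos φ₂ sin Δλ = 0.009089
φₘ = atan2(sin φ₁ + sin φ₂, √((cos φ₁ + Bx)² + By²)) = -31.05006°
λₘ = λ₁ + atan2(By, cos φ₁ + Bx) = 49.35594°

49.356°E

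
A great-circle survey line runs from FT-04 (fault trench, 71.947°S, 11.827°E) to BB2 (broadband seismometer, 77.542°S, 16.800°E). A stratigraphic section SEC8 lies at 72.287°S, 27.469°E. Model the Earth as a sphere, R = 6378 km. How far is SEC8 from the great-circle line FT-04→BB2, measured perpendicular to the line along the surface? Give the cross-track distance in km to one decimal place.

δ₁₃ = central angle FT-04→SEC8 = 0.083804 rad  (haversine)
θ₁₃ = bearing FT-04→SEC8 = 101.471°,  θ₁₂ = bearing FT-04→BB2 = 169.226°
dₓₜ = R·arcsin(sin δ₁₃ · sin(θ₁₃ − θ₁₂)) = 6378·arcsin(0.08371·sin(-67.754°)) = -494.632 km
|dₓₜ| = 494.632 km

494.6 km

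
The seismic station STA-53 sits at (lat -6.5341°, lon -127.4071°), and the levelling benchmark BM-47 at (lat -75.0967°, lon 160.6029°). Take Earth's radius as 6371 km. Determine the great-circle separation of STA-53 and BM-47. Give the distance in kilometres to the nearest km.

Δφ = -68.5626°,  Δλ = -71.9900°
a = sin²(Δφ/2) + cos φ₁ cos φ₂ sin²(Δλ/2) = 0.405516
c = 2·arcsin(√a) = 1.380685 rad = 79.1074°
d = R·c = 6371 × 1.380685 = 8796.3 km

8796 km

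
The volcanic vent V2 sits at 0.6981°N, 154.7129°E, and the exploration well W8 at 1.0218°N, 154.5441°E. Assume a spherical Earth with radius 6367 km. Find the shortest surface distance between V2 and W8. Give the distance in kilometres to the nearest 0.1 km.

40.6 km

Δφ = 0.3237°,  Δλ = -0.1688°
a = sin²(Δφ/2) + cos φ₁ cos φ₂ sin²(Δλ/2) = 0.000010
c = 2·arcsin(√a) = 0.006371 rad = 0.3651°
d = R·c = 6367 × 0.006371 = 40.6 km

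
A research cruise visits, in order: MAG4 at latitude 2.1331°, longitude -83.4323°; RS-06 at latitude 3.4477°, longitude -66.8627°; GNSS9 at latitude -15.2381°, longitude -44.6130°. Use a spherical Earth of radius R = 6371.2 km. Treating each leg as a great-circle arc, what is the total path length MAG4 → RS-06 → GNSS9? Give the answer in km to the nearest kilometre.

MAG4→RS-06: c = 0.289752 rad, d = 1846.07 km
RS-06→GNSS9: c = 0.504161 rad, d = 3212.11 km
Total = 1846.07 + 3212.11 = 5058.18 km

5058 km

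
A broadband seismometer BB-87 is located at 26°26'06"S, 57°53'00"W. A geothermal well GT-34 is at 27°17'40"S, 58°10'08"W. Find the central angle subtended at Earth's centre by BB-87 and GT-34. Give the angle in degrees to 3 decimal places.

0.896°

BB-87: φ = -26.43500°, λ = -57.88333°
GT-34: φ = -27.29444°, λ = -58.16889°
Δφ = -0.8594°,  Δλ = -0.2856°
a = sin²(Δφ/2) + cos φ₁ cos φ₂ sin²(Δλ/2) = 0.000061
c = 2·arcsin(√a) = 0.015645 rad = 0.8964°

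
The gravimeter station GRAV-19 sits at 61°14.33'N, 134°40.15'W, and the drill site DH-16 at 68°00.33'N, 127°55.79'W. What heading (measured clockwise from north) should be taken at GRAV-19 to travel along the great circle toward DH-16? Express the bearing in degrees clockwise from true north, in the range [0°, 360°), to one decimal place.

GRAV-19: φ = +61.23883°, λ = -134.66917°
DH-16: φ = +68.00550°, λ = -127.92983°
Δλ = 6.7393°
y = sin Δλ · cos φ₂ = 0.043951
x = cos φ₁ sin φ₂ − sin φ₁ cos φ₂ cos Δλ = 0.120095
θ = atan2(y, x) = 20.1009° → 20.1009° (mod 360°)

20.1°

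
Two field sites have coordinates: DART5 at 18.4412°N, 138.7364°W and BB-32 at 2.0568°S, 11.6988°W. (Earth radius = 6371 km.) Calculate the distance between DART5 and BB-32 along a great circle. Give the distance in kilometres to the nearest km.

Δφ = -20.4980°,  Δλ = 127.0376°
a = sin²(Δφ/2) + cos φ₁ cos φ₂ sin²(Δλ/2) = 0.791197
c = 2·arcsin(√a) = 2.192466 rad = 125.6190°
d = R·c = 6371 × 2.192466 = 13968.2 km

13968 km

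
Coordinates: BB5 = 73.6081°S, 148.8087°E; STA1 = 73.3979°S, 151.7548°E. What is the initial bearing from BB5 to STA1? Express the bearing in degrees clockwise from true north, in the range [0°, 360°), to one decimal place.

Δλ = 2.9461°
y = sin Δλ · cos φ₂ = 0.014685
x = cos φ₁ sin φ₂ − sin φ₁ cos φ₂ cos Δλ = 0.003306
θ = atan2(y, x) = 77.3114° → 77.3114° (mod 360°)

77.3°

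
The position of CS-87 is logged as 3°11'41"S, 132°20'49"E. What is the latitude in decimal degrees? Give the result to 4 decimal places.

3.1947°S

3° + 11′/60 + 41″/3600 = 3 + 0.18333 + 0.01139 = 3.1947°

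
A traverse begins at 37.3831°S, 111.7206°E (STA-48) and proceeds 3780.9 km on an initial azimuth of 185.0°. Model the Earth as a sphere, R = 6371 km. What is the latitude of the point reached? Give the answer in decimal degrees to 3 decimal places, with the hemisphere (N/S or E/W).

δ = d/R = 3780.9/6371 = 0.593455 rad
φ₂ = arcsin(sin φ₁ cos δ + cos φ₁ sin δ cos θ)
   = arcsin(-0.60714·0.82901 + 0.79459·0.55923·-0.99619) = -71.08438°
λ₂ = λ₁ + atan2(sin θ sin δ cos φ₁, cos δ − sin φ₁ sin φ₂) = 103.07335°

71.084°S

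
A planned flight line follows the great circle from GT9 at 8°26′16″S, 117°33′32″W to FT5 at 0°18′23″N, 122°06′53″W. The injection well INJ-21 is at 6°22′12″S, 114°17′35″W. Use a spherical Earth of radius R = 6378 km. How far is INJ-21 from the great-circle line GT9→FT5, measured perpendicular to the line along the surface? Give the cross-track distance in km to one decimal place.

426.3 km

GT9: φ = -8.43778°, λ = -117.55889°
FT5: φ = +0.30639°, λ = -122.11472°
INJ-21: φ = -6.37000°, λ = -114.29306°
δ₁₃ = central angle GT9→INJ-21 = 0.067060 rad  (haversine)
θ₁₃ = bearing GT9→INJ-21 = 57.662°,  θ₁₂ = bearing GT9→FT5 = 332.342°
dₓₜ = R·arcsin(sin δ₁₃ · sin(θ₁₃ − θ₁₂)) = 6378·arcsin(0.06701·sin(-274.680°)) = 426.282 km
|dₓₜ| = 426.282 km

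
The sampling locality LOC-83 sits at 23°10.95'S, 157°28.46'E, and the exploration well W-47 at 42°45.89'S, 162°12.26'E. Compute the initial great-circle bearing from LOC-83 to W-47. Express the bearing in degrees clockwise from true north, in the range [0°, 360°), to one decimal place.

169.8°

LOC-83: φ = -23.18250°, λ = +157.47433°
W-47: φ = -42.76483°, λ = +162.20433°
Δλ = 4.7300°
y = sin Δλ · cos φ₂ = 0.060538
x = cos φ₁ sin φ₂ − sin φ₁ cos φ₂ cos Δλ = -0.336145
θ = atan2(y, x) = 169.7908° → 169.7908° (mod 360°)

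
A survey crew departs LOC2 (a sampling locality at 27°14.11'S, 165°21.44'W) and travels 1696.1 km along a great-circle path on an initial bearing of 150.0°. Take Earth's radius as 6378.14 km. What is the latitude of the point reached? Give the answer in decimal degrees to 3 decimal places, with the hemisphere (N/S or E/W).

40.085°S

LOC2: φ = -27.23517°, λ = -165.35733°
δ = d/R = 1696.1/6378.14 = 0.265924 rad
φ₂ = arcsin(sin φ₁ cos δ + cos φ₁ sin δ cos θ)
   = arcsin(-0.45764·0.96485 + 0.88914·0.26280·-0.86603) = -40.08459°
λ₂ = λ₁ + atan2(sin θ sin δ cos φ₁, cos δ − sin φ₁ sin φ₂) = -155.46810°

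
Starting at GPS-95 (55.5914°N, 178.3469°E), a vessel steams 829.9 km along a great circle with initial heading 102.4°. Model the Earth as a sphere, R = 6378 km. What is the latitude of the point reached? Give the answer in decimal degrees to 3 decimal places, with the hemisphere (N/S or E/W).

53.351°N

δ = d/R = 829.9/6378 = 0.130119 rad
φ₂ = arcsin(sin φ₁ cos δ + cos φ₁ sin δ cos θ)
   = arcsin(0.82503·0.99155 + 0.56509·0.12975·-0.21474) = 53.35121°
λ₂ = λ₁ + atan2(sin θ sin δ cos φ₁, cos δ − sin φ₁ sin φ₂) = -169.39575°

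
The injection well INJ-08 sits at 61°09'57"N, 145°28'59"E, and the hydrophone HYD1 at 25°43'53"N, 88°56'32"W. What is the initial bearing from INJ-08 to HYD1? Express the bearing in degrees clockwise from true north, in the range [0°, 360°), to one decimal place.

47.6°

INJ-08: φ = +61.16583°, λ = +145.48306°
HYD1: φ = +25.73139°, λ = -88.94222°
Δλ = 125.5747°
y = sin Δλ · cos φ₂ = 0.732704
x = cos φ₁ sin φ₂ − sin φ₁ cos φ₂ cos Δλ = 0.668482
θ = atan2(y, x) = 47.6243° → 47.6243° (mod 360°)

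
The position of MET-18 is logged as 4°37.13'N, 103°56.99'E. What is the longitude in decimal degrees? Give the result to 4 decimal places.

103° + 56.99′/60 = 103 + 0.94983 = 103.9498°

103.9498°E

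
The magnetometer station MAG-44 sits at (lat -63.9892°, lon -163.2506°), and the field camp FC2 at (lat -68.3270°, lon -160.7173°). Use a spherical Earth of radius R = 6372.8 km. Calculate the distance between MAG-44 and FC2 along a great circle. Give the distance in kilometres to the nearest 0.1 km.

Δφ = -4.3378°,  Δλ = 2.5333°
a = sin²(Δφ/2) + cos φ₁ cos φ₂ sin²(Δλ/2) = 0.001511
c = 2·arcsin(√a) = 0.077773 rad = 4.4561°
d = R·c = 6372.8 × 0.077773 = 495.6 km

495.6 km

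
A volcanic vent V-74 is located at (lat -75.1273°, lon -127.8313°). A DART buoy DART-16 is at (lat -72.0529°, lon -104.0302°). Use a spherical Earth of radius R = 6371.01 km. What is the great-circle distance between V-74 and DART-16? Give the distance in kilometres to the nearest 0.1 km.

814.7 km

Δφ = 3.0744°,  Δλ = 23.8011°
a = sin²(Δφ/2) + cos φ₁ cos φ₂ sin²(Δλ/2) = 0.004083
c = 2·arcsin(√a) = 0.127882 rad = 7.3271°
d = R·c = 6371.01 × 0.127882 = 814.7 km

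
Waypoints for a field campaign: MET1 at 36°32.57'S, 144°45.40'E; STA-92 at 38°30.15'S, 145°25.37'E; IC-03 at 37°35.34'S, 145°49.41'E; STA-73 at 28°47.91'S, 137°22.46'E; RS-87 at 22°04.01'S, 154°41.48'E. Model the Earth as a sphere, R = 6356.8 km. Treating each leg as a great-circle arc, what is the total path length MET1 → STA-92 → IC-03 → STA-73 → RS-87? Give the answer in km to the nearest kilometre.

3469 km

MET1: φ = -36.54283°, λ = +144.75667°
STA-92: φ = -38.50250°, λ = +145.42283°
IC-03: φ = -37.58900°, λ = +145.82350°
STA-73: φ = -28.79850°, λ = +137.37433°
RS-87: φ = -22.06683°, λ = +154.69133°
MET1→STA-92: c = 0.035424 rad, d = 225.18 km
STA-92→IC-03: c = 0.016868 rad, d = 107.23 km
IC-03→STA-73: c = 0.196699 rad, d = 1250.37 km
STA-73→RS-87: c = 0.296741 rad, d = 1886.33 km
Total = 225.18 + 107.23 + 1250.37 + 1886.33 = 3469.11 km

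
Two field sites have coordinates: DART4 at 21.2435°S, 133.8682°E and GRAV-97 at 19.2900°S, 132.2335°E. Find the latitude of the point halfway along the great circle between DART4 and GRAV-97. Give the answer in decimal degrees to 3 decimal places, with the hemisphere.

Bx = cos φ₂ cos Δλ = 0.943474,  By = cos φ₂ sin Δλ = -0.026925
φₘ = atan2(sin φ₁ + sin φ₂, √((cos φ₁ + Bx)² + By²)) = -20.26864°
λₘ = λ₁ + atan2(By, cos φ₁ + Bx) = 133.04570°

20.269°S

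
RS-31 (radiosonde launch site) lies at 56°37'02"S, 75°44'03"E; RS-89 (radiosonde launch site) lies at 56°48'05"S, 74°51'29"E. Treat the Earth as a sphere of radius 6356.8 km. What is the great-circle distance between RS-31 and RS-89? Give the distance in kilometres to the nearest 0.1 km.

57.1 km

RS-31: φ = -56.61722°, λ = +75.73417°
RS-89: φ = -56.80139°, λ = +74.85806°
Δφ = -0.1842°,  Δλ = -0.8761°
a = sin²(Δφ/2) + cos φ₁ cos φ₂ sin²(Δλ/2) = 0.000020
c = 2·arcsin(√a) = 0.008987 rad = 0.5149°
d = R·c = 6356.8 × 0.008987 = 57.1 km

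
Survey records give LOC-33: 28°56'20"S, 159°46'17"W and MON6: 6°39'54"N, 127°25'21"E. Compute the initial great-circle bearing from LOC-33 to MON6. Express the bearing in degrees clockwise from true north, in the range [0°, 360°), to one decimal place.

LOC-33: φ = -28.93889°, λ = -159.77139°
MON6: φ = +6.66500°, λ = +127.42250°
Δλ = -72.8061°
y = sin Δλ · cos φ₂ = -0.948854
x = cos φ₁ sin φ₂ − sin φ₁ cos φ₂ cos Δλ = 0.243642
θ = atan2(y, x) = -75.5990° → 284.4010° (mod 360°)

284.4°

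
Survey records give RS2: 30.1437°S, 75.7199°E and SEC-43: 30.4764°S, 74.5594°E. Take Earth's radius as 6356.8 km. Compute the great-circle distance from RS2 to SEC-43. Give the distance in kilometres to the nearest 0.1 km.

Δφ = -0.3327°,  Δλ = -1.1605°
a = sin²(Δφ/2) + cos φ₁ cos φ₂ sin²(Δλ/2) = 0.000085
c = 2·arcsin(√a) = 0.018425 rad = 1.0557°
d = R·c = 6356.8 × 0.018425 = 117.1 km

117.1 km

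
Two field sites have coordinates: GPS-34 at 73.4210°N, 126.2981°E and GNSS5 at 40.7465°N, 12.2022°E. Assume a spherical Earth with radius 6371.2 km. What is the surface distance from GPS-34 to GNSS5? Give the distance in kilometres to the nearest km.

Δφ = -32.6745°,  Δλ = -114.0959°
a = sin²(Δφ/2) + cos φ₁ cos φ₂ sin²(Δλ/2) = 0.231339
c = 2·arcsin(√a) = 1.003537 rad = 57.4984°
d = R·c = 6371.2 × 1.003537 = 6393.7 km

6394 km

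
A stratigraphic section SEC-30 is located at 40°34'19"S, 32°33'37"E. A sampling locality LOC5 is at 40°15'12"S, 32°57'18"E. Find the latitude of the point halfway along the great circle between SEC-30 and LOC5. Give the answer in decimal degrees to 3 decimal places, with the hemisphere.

40.413°S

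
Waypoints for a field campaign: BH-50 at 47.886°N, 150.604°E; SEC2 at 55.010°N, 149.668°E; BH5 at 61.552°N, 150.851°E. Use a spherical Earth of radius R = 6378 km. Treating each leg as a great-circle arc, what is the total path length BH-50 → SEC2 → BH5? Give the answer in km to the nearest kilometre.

BH-50→SEC2: c = 0.124750 rad, d = 795.66 km
SEC2→BH5: c = 0.114689 rad, d = 731.49 km
Total = 795.66 + 731.49 = 1527.15 km

1527 km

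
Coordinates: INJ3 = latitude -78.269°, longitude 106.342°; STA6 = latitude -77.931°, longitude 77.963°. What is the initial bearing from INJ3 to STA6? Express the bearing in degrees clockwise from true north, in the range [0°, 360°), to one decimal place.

259.3°

Δλ = -28.3790°
y = sin Δλ · cos φ₂ = -0.099381
x = cos φ₁ sin φ₂ − sin φ₁ cos φ₂ cos Δλ = -0.018704
θ = atan2(y, x) = -100.6586° → 259.3414° (mod 360°)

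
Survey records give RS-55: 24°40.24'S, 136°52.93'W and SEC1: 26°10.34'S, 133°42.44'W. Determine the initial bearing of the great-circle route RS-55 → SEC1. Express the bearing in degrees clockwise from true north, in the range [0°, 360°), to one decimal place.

118.3°

RS-55: φ = -24.67067°, λ = -136.88217°
SEC1: φ = -26.17233°, λ = -133.70733°
Δλ = 3.1748°
y = sin Δλ · cos φ₂ = 0.049705
x = cos φ₁ sin φ₂ − sin φ₁ cos φ₂ cos Δλ = -0.026781
θ = atan2(y, x) = 118.3159° → 118.3159° (mod 360°)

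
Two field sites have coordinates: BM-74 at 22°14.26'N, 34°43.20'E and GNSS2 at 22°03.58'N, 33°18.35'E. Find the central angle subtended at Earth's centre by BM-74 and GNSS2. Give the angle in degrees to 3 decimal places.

1.322°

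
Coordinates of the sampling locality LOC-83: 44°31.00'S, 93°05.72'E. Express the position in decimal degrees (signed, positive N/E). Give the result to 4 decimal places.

-44.5167°, +93.0953°

lat: 44.5167° S → -44.5167°
lon: 93.0953° E → +93.0953°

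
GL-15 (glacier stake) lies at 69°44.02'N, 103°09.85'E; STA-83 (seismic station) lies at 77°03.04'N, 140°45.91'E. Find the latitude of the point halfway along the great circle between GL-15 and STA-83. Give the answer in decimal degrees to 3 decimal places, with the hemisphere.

74.193°N

GL-15: φ = +69.73367°, λ = +103.16417°
STA-83: φ = +77.05067°, λ = +140.76517°
Bx = cos φ₂ cos Δλ = 0.177541,  By = cos φ₂ sin Δλ = 0.136730
φₘ = atan2(sin φ₁ + sin φ₂, √((cos φ₁ + Bx)² + By²)) = 74.19321°
λₘ = λ₁ + atan2(By, cos φ₁ + Bx) = 117.79055°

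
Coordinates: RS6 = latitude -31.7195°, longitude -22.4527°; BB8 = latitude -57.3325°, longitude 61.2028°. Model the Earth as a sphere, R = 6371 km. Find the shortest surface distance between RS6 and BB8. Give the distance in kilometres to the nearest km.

Δφ = -25.6130°,  Δλ = 83.6555°
a = sin²(Δφ/2) + cos φ₁ cos φ₂ sin²(Δλ/2) = 0.253334
c = 2·arcsin(√a) = 1.054879 rad = 60.4401°
d = R·c = 6371 × 1.054879 = 6720.6 km

6721 km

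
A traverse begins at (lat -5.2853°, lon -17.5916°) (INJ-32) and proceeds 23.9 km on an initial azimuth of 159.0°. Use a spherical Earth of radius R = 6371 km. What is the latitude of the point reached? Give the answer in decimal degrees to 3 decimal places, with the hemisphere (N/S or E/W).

δ = d/R = 23.9/6371 = 0.003751 rad
φ₂ = arcsin(sin φ₁ cos δ + cos φ₁ sin δ cos θ)
   = arcsin(-0.09212·0.99999 + 0.99575·0.00375·-0.93358) = -5.48596°
λ₂ = λ₁ + atan2(sin θ sin δ cos φ₁, cos δ − sin φ₁ sin φ₂) = -17.51422°

5.486°S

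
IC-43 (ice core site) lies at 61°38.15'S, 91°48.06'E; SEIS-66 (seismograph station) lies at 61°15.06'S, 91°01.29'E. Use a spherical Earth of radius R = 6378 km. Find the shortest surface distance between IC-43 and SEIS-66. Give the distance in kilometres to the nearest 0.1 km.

59.6 km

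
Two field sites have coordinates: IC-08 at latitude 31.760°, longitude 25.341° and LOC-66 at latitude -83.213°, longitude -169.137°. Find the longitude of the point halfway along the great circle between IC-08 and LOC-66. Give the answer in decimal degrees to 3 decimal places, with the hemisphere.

Bx = cos φ₂ cos Δλ = -0.114426,  By = cos φ₂ sin Δλ = 0.029546
φₘ = atan2(sin φ₁ + sin φ₂, √((cos φ₁ + Bx)² + By²)) = -32.35999°
λₘ = λ₁ + atan2(By, cos φ₁ + Bx) = 27.64034°

27.640°E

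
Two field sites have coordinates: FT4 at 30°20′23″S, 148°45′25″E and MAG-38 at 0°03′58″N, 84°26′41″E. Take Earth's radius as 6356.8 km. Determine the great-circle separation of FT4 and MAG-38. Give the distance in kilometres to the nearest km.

7552 km

FT4: φ = -30.33972°, λ = +148.75694°
MAG-38: φ = +0.06611°, λ = +84.44472°
Δφ = 30.4058°,  Δλ = -64.3122°
a = sin²(Δφ/2) + cos φ₁ cos φ₂ sin²(Δλ/2) = 0.313241
c = 2·arcsin(√a) = 1.187997 rad = 68.0672°
d = R·c = 6356.8 × 1.187997 = 7551.9 km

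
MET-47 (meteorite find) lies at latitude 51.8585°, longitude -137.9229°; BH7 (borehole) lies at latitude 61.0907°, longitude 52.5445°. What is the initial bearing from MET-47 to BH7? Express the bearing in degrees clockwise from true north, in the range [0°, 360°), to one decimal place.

Δλ = -169.5326°
y = sin Δλ · cos φ₂ = -0.087827
x = cos φ₁ sin φ₂ − sin φ₁ cos φ₂ cos Δλ = 0.914524
θ = atan2(y, x) = -5.4856° → 354.5144° (mod 360°)

354.5°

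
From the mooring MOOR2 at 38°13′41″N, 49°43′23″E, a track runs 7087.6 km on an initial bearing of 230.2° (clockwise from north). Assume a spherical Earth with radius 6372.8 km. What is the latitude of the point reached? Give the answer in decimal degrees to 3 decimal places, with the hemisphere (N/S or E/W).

MOOR2: φ = +38.22806°, λ = +49.72306°
δ = d/R = 7087.6/6372.8 = 1.112164 rad
φ₂ = arcsin(sin φ₁ cos δ + cos φ₁ sin δ cos θ)
   = arcsin(0.61879·0.44272 + 0.78555·0.89666·-0.64011) = -10.19060°
λ₂ = λ₁ + atan2(sin θ sin δ cos φ₁, cos δ − sin φ₁ sin φ₂) = 5.30167°

10.191°S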